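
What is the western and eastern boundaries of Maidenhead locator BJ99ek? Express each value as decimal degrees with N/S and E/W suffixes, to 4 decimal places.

141.6667° W, 141.5833° W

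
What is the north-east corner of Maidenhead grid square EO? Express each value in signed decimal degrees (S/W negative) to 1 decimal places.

Field E=4, O=14: +4·20° lon, +14·10° lat → SW at lon -100°, lat 50°.
Cell spans 20° lon × 10° lat. NE corner is SW corner plus one full cell.
latitude 60.0, longitude -80.0.

60.0, -80.0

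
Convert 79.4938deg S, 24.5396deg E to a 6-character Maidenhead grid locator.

Shift to the Maidenhead origin (180°W, 90°S): lon 204.5396, lat 10.5062.
Field (20°×10°, letters A–R): 204.5396/20 → 10 → K, 10.5062/10 → 1 → B; chars KB.
Square (2°×1°, digits 0–9): 4.5396/2 → 2, 0.5062/1 → 0; chars 20.
Subsquare (5′×2.5′, letters a–x): 0.5396/0.0833333 → 6 → g, 0.5062/0.0416667 → 12 → m; chars gm.

KB20gm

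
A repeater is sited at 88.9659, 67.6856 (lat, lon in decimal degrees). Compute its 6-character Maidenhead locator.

MR38ux

Add 180° to longitude and 90° to latitude: 247.6856, 178.9659.
Field: lon ⌊247.6856/20⌋ = 12 → M; lat ⌊178.9659/10⌋ = 17 → R.
Square: lon ⌊7.6856/2⌋ = 3; lat ⌊8.9659/1⌋ = 8.
Subsquare: lon ⌊1.6856/0.0833333⌋ = 20 → u; lat ⌊0.9659/0.0416667⌋ = 23 → x.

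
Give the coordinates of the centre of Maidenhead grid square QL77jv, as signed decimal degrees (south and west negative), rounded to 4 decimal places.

27.8958, 154.7917

Field Q=16, L=11: +16·20° lon, +11·10° lat → SW at lon 140°, lat 20°.
Square 7, 7: +7·2° lon, +7·1° lat → SW at lon 154°, lat 27°.
Subsquare j=9, v=21: +9·0.0833333° lon, +21·0.0416667° lat → SW at lon 154.75°, lat 27.875°.
Cell spans 0.0833333° lon × 0.0416667° lat. Centre is SW corner plus half of each.
latitude 27.8958, longitude 154.7917.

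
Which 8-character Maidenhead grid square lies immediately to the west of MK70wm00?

Longitude extended square 0; −1 → -1, wraps to 9, carry into subsquare.
Longitude subsquare w = 22; −1 → 21 = v.
The latitude characters are unchanged.

MK70vm90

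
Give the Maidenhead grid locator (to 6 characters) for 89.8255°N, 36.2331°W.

HR19vt

Add 180° to longitude and 90° to latitude: 143.7669, 179.8255.
Field: 143.7669/20 → 7 → H, 179.8255/10 → 17 → R; chars HR.
Square: 3.7669/2 → 1, 9.8255/1 → 9; chars 19.
Subsquare: 1.7669/0.0833333 → 21 → v, 0.8255/0.0416667 → 19 → t; chars vt.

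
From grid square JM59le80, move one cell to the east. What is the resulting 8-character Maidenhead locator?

Longitude extended square 8; +1 → 9.
The latitude characters are unchanged.

JM59le90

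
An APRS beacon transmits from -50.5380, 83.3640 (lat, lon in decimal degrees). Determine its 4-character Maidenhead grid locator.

ND19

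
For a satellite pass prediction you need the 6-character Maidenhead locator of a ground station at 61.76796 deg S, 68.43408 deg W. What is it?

FC58sf

Add 180° to longitude and 90° to latitude: 111.5659, 28.2320.
Field: 111.5659/20 → 5 → F, 28.2320/10 → 2 → C; chars FC.
Square: 11.5659/2 → 5, 8.2320/1 → 8; chars 58.
Subsquare: 1.5659/0.0833333 → 18 → s, 0.2320/0.0416667 → 5 → f; chars sf.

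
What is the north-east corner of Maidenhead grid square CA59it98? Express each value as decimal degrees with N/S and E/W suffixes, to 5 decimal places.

80.17083° S, 129.25000° W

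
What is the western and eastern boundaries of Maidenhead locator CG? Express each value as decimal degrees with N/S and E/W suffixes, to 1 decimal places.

140.0° W, 120.0° W

Field C=2, G=6: +2·20° lon, +6·10° lat → SW at lon -140°, lat -30°.
Cell spans 20° lon × 10° lat.
west 140.0° W, east 120.0° W.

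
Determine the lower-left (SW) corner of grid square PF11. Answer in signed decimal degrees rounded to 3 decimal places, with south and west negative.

-39.000, 122.000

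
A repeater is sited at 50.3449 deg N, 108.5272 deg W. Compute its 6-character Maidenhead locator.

Offset from 180°W / 90°S: lon 71.4728°, lat 140.3449°.
Field: lon ⌊71.4728/20⌋ = 3 → D; lat ⌊140.3449/10⌋ = 14 → O.
Square: lon ⌊11.4728/2⌋ = 5; lat ⌊0.3449/1⌋ = 0.
Subsquare: lon ⌊1.4728/0.0833333⌋ = 17 → r; lat ⌊0.3449/0.0416667⌋ = 8 → i.

DO50ri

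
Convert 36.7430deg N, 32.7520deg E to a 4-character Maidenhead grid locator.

KM66

Add 180° to longitude and 90° to latitude: 212.75, 126.74.
Field (20°×10°, letters A–R): 212.75/20 → 10 → K, 126.74/10 → 12 → M; chars KM.
Square (2°×1°, digits 0–9): 12.75/2 → 6, 6.74/1 → 6; chars 66.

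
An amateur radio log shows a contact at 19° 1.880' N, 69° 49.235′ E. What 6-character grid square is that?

MK49va

Offset from 180°W / 90°S: lon 249.8206°, lat 109.0313°.
Field: 249.8206/20 → 12 → M, 109.0313/10 → 10 → K; chars MK.
Square: 9.8206/2 → 4, 9.0313/1 → 9; chars 49.
Subsquare: 1.8206/0.0833333 → 21 → v, 0.0313/0.0416667 → 0 → a; chars va.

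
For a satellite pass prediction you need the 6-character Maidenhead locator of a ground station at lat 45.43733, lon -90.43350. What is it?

EN45sk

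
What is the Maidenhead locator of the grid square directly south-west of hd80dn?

HD80cm

Longitude subsquare d = 3; −1 → 2 = c.
Latitude subsquare n = 13; −1 → 12 = m.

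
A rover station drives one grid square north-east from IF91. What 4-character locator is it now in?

JF02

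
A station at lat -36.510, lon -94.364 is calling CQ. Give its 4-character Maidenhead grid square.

Offset from 180°W / 90°S: lon 85.64°, lat 53.49°.
Field (20°×10°, letters A–R): lon ⌊85.64/20⌋ = 4 → E; lat ⌊53.49/10⌋ = 5 → F.
Square (2°×1°, digits 0–9): lon ⌊5.64/2⌋ = 2; lat ⌊3.49/1⌋ = 3.

EF23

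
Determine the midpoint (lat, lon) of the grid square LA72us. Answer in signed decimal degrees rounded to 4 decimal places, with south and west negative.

-87.2292, 55.7083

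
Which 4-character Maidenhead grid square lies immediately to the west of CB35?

CB25

Longitude square 3; −1 → 2.
The latitude characters are unchanged.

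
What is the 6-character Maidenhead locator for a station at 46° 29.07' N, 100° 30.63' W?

DN96rl

Shift to the Maidenhead origin (180°W, 90°S): lon 79.4895, lat 136.4845.
Field: lon ⌊79.4895/20⌋ = 3 → D; lat ⌊136.4845/10⌋ = 13 → N.
Square: lon ⌊19.4895/2⌋ = 9; lat ⌊6.4845/1⌋ = 6.
Subsquare: lon ⌊1.4895/0.0833333⌋ = 17 → r; lat ⌊0.4845/0.0416667⌋ = 11 → l.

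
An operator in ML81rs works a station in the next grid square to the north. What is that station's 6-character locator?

ML81rt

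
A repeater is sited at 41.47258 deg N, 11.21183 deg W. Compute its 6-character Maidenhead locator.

IN41jl

Shift to the Maidenhead origin (180°W, 90°S): lon 168.7882, lat 131.4726.
Field (20°×10°, letters A–R): 168.7882/20 → 8 → I, 131.4726/10 → 13 → N; chars IN.
Square (2°×1°, digits 0–9): 8.7882/2 → 4, 1.4726/1 → 1; chars 41.
Subsquare (5′×2.5′, letters a–x): 0.7882/0.0833333 → 9 → j, 0.4726/0.0416667 → 11 → l; chars jl.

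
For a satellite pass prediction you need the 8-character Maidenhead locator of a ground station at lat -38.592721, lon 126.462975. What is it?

Offset from 180°W / 90°S: lon 306.46298°, lat 51.40728°.
Field: 306.46298/20 → 15 → P, 51.40728/10 → 5 → F; chars PF.
Square: 6.46298/2 → 3, 1.40728/1 → 1; chars 31.
Subsquare: 0.46298/0.0833333 → 5 → f, 0.40728/0.0416667 → 9 → j; chars fj.
Extended square: 0.04631/0.00833333 → 5, 0.03228/0.00416667 → 7; chars 57.

PF31fj57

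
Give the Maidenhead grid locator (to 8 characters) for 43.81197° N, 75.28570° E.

Shift to the Maidenhead origin (180°W, 90°S): lon 255.28570, lat 133.81197.
Field: lon ⌊255.28570/20⌋ = 12 → M; lat ⌊133.81197/10⌋ = 13 → N.
Square: lon ⌊15.28570/2⌋ = 7; lat ⌊3.81197/1⌋ = 3.
Subsquare: lon ⌊1.28570/0.0833333⌋ = 15 → p; lat ⌊0.81197/0.0416667⌋ = 19 → t.
Extended square: lon ⌊0.03570/0.00833333⌋ = 4; lat ⌊0.02030/0.00416667⌋ = 4.

MN73pt44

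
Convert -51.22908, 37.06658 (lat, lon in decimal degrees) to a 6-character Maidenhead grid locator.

KD88ms

Add 180° to longitude and 90° to latitude: 217.0666, 38.7709.
Field (20°×10°, letters A–R): lon ⌊217.0666/20⌋ = 10 → K; lat ⌊38.7709/10⌋ = 3 → D.
Square (2°×1°, digits 0–9): lon ⌊17.0666/2⌋ = 8; lat ⌊8.7709/1⌋ = 8.
Subsquare (5′×2.5′, letters a–x): lon ⌊1.0666/0.0833333⌋ = 12 → m; lat ⌊0.7709/0.0416667⌋ = 18 → s.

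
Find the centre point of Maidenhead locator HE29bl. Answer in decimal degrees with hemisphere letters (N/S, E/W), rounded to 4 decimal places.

40.5208° S, 35.8750° W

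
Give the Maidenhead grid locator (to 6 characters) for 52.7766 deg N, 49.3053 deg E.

Shift to the Maidenhead origin (180°W, 90°S): lon 229.3053, lat 142.7766.
Field: lon ⌊229.3053/20⌋ = 11 → L; lat ⌊142.7766/10⌋ = 14 → O.
Square: lon ⌊9.3053/2⌋ = 4; lat ⌊2.7766/1⌋ = 2.
Subsquare: lon ⌊1.3053/0.0833333⌋ = 15 → p; lat ⌊0.7766/0.0416667⌋ = 18 → s.

LO42ps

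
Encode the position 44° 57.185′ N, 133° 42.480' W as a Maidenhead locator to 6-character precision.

Offset from 180°W / 90°S: lon 46.2920°, lat 134.9531°.
Field (20°×10°, letters A–R): 46.2920/20 → 2 → C, 134.9531/10 → 13 → N; chars CN.
Square (2°×1°, digits 0–9): 6.2920/2 → 3, 4.9531/1 → 4; chars 34.
Subsquare (5′×2.5′, letters a–x): 0.2920/0.0833333 → 3 → d, 0.9531/0.0416667 → 22 → w; chars dw.

CN34dw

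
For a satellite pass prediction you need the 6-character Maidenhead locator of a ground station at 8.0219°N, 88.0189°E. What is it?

NJ48aa

Shift to the Maidenhead origin (180°W, 90°S): lon 268.0189, lat 98.0219.
Field (20°×10°, letters A–R): lon ⌊268.0189/20⌋ = 13 → N; lat ⌊98.0219/10⌋ = 9 → J.
Square (2°×1°, digits 0–9): lon ⌊8.0189/2⌋ = 4; lat ⌊8.0219/1⌋ = 8.
Subsquare (5′×2.5′, letters a–x): lon ⌊0.0189/0.0833333⌋ = 0 → a; lat ⌊0.0219/0.0416667⌋ = 0 → a.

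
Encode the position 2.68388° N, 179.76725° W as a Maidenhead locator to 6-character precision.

AJ02cq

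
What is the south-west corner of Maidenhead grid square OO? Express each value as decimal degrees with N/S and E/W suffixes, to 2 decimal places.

50.00° N, 100.00° E

Field O=14, O=14: +14·20° lon, +14·10° lat → SW at lon 100°, lat 50°.
latitude 50.00° N, longitude 100.00° E.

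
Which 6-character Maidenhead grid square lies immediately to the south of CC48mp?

CC48mo

Latitude subsquare p = 15; −1 → 14 = o.
The longitude characters are unchanged.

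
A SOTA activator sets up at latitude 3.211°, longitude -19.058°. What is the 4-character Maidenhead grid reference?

IJ03

Offset from 180°W / 90°S: lon 160.94°, lat 93.21°.
Field (20°×10°, letters A–R): 160.94/20 → 8 → I, 93.21/10 → 9 → J; chars IJ.
Square (2°×1°, digits 0–9): 0.94/2 → 0, 3.21/1 → 3; chars 03.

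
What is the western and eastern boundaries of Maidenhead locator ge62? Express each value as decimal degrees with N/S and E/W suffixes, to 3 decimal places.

48.000° W, 46.000° W

Field G=6, E=4: +6·20° lon, +4·10° lat → SW at lon -60°, lat -50°.
Square 6, 2: +6·2° lon, +2·1° lat → SW at lon -48°, lat -48°.
Cell spans 2° lon × 1° lat.
west 48.000° W, east 46.000° W.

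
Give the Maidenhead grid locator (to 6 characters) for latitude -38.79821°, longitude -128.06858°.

CF51xe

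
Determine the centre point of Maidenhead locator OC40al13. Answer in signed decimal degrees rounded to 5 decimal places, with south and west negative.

Field O=14, C=2: +14·20° lon, +2·10° lat → SW at lon 100°, lat -70°.
Square 4, 0: +4·2° lon, +0·1° lat → SW at lon 108°, lat -70°.
Subsquare a=0, l=11: +0·0.0833333° lon, +11·0.0416667° lat → SW at lon 108°, lat -69.5417°.
Extended square 1, 3: +1·0.00833333° lon, +3·0.00416667° lat → SW at lon 108.008°, lat -69.5292°.
Cell spans 0.00833333° lon × 0.00416667° lat. Centre is SW corner plus half of each.
latitude -69.52708, longitude 108.01250.

-69.52708, 108.01250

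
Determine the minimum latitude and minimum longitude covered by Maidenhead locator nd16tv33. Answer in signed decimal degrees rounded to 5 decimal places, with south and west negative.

Field N=13, D=3: +13·20° lon, +3·10° lat → SW at lon 80°, lat -60°.
Square 1, 6: +1·2° lon, +6·1° lat → SW at lon 82°, lat -54°.
Subsquare t=19, v=21: +19·0.0833333° lon, +21·0.0416667° lat → SW at lon 83.5833°, lat -53.125°.
Extended square 3, 3: +3·0.00833333° lon, +3·0.00416667° lat → SW at lon 83.6083°, lat -53.1125°.
latitude -53.11250, longitude 83.60833.

-53.11250, 83.60833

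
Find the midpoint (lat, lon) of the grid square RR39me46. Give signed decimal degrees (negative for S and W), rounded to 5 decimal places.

Field R=17, R=17: +17·20° lon, +17·10° lat → SW at lon 160°, lat 80°.
Square 3, 9: +3·2° lon, +9·1° lat → SW at lon 166°, lat 89°.
Subsquare m=12, e=4: +12·0.0833333° lon, +4·0.0416667° lat → SW at lon 167°, lat 89.1667°.
Extended square 4, 6: +4·0.00833333° lon, +6·0.00416667° lat → SW at lon 167.033°, lat 89.1917°.
Cell spans 0.00833333° lon × 0.00416667° lat. Centre is SW corner plus half of each.
latitude 89.19375, longitude 167.03750.

89.19375, 167.03750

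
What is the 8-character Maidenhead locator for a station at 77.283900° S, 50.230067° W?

Shift to the Maidenhead origin (180°W, 90°S): lon 129.76993, lat 12.71610.
Field (20°×10°, letters A–R): 129.76993/20 → 6 → G, 12.71610/10 → 1 → B; chars GB.
Square (2°×1°, digits 0–9): 9.76993/2 → 4, 2.71610/1 → 2; chars 42.
Subsquare (5′×2.5′, letters a–x): 1.76993/0.0833333 → 21 → v, 0.71610/0.0416667 → 17 → r; chars vr.
Extended square (30″×15″, digits 0–9): 0.01993/0.00833333 → 2, 0.00777/0.00416667 → 1; chars 21.

GB42vr21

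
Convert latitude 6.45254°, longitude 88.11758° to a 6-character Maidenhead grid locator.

NJ46bk

Shift to the Maidenhead origin (180°W, 90°S): lon 268.1176, lat 96.4525.
Field: 268.1176/20 → 13 → N, 96.4525/10 → 9 → J; chars NJ.
Square: 8.1176/2 → 4, 6.4525/1 → 6; chars 46.
Subsquare: 0.1176/0.0833333 → 1 → b, 0.4525/0.0416667 → 10 → k; chars bk.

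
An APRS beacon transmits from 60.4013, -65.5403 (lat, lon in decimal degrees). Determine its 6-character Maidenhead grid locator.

Add 180° to longitude and 90° to latitude: 114.4597, 150.4013.
Field: lon ⌊114.4597/20⌋ = 5 → F; lat ⌊150.4013/10⌋ = 15 → P.
Square: lon ⌊14.4597/2⌋ = 7; lat ⌊0.4013/1⌋ = 0.
Subsquare: lon ⌊0.4597/0.0833333⌋ = 5 → f; lat ⌊0.4013/0.0416667⌋ = 9 → j.

FP70fj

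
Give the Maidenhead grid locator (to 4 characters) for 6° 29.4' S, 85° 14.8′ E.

Shift to the Maidenhead origin (180°W, 90°S): lon 265.25, lat 83.51.
Field (20°×10°, letters A–R): 265.25/20 → 13 → N, 83.51/10 → 8 → I; chars NI.
Square (2°×1°, digits 0–9): 5.25/2 → 2, 3.51/1 → 3; chars 23.

NI23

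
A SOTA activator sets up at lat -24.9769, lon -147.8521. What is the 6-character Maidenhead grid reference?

BG65ba

Offset from 180°W / 90°S: lon 32.1479°, lat 65.0231°.
Field: 32.1479/20 → 1 → B, 65.0231/10 → 6 → G; chars BG.
Square: 12.1479/2 → 6, 5.0231/1 → 5; chars 65.
Subsquare: 0.1479/0.0833333 → 1 → b, 0.0231/0.0416667 → 0 → a; chars ba.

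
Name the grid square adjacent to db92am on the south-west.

DB82xl

Longitude subsquare a = 0; −1 → -1, wraps to 23 = x, carry into square.
Longitude square 9; −1 → 8.
Latitude subsquare m = 12; −1 → 11 = l.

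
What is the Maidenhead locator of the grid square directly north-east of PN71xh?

PN81ai

Longitude subsquare x = 23; +1 → 24, wraps to 0 = a, carry into square.
Longitude square 7; +1 → 8.
Latitude subsquare h = 7; +1 → 8 = i.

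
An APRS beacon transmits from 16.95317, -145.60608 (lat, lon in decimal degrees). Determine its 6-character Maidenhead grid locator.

Add 180° to longitude and 90° to latitude: 34.3939, 106.9532.
Field: 34.3939/20 → 1 → B, 106.9532/10 → 10 → K; chars BK.
Square: 14.3939/2 → 7, 6.9532/1 → 6; chars 76.
Subsquare: 0.3939/0.0833333 → 4 → e, 0.9532/0.0416667 → 22 → w; chars ew.

BK76ew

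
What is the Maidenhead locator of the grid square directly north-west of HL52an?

Longitude subsquare a = 0; −1 → -1, wraps to 23 = x, carry into square.
Longitude square 5; −1 → 4.
Latitude subsquare n = 13; +1 → 14 = o.

HL42xo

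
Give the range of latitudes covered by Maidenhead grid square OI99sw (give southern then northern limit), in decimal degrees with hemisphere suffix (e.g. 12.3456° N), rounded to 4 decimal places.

Field O=14, I=8: +14·20° lon, +8·10° lat → SW at lon 100°, lat -10°.
Square 9, 9: +9·2° lon, +9·1° lat → SW at lon 118°, lat -1°.
Subsquare s=18, w=22: +18·0.0833333° lon, +22·0.0416667° lat → SW at lon 119.5°, lat -0.0833333°.
Cell spans 0.0833333° lon × 0.0416667° lat.
south 0.0833° S, north 0.0417° S.

0.0833° S, 0.0417° S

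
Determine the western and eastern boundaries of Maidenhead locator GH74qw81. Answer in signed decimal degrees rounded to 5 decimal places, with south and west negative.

-44.60000, -44.59167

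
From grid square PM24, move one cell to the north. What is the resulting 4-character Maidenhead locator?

PM25

Latitude square 4; +1 → 5.
The longitude characters are unchanged.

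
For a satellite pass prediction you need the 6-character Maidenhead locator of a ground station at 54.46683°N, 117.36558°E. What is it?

OO84ql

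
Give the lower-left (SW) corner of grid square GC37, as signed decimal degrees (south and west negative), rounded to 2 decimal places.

-63.00, -54.00

Field G=6, C=2: +6·20° lon, +2·10° lat → SW at lon -60°, lat -70°.
Square 3, 7: +3·2° lon, +7·1° lat → SW at lon -54°, lat -63°.
latitude -63.00, longitude -54.00.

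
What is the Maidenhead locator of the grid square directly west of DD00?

Longitude square 0; −1 → -1, wraps to 9, carry into field.
Longitude field D = 3; −1 → 2 = C.
The latitude characters are unchanged.

CD90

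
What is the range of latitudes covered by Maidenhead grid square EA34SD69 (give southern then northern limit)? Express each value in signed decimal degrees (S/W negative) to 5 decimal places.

Field E=4, A=0: +4·20° lon, +0·10° lat → SW at lon -100°, lat -90°.
Square 3, 4: +3·2° lon, +4·1° lat → SW at lon -94°, lat -86°.
Subsquare s=18, d=3: +18·0.0833333° lon, +3·0.0416667° lat → SW at lon -92.5°, lat -85.875°.
Extended square 6, 9: +6·0.00833333° lon, +9·0.00416667° lat → SW at lon -92.45°, lat -85.8375°.
Cell spans 0.00833333° lon × 0.00416667° lat.
south -85.83750, north -85.83333.

-85.83750, -85.83333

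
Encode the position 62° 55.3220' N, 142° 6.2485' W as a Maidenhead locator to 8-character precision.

Offset from 180°W / 90°S: lon 37.89586°, lat 152.92203°.
Field: 37.89586/20 → 1 → B, 152.92203/10 → 15 → P; chars BP.
Square: 17.89586/2 → 8, 2.92203/1 → 2; chars 82.
Subsquare: 1.89586/0.0833333 → 22 → w, 0.92203/0.0416667 → 22 → w; chars ww.
Extended square: 0.06253/0.00833333 → 7, 0.00537/0.00416667 → 1; chars 71.

BP82ww71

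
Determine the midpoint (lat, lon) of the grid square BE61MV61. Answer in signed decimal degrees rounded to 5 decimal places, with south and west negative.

-48.11875, -146.94583

Field B=1, E=4: +1·20° lon, +4·10° lat → SW at lon -160°, lat -50°.
Square 6, 1: +6·2° lon, +1·1° lat → SW at lon -148°, lat -49°.
Subsquare m=12, v=21: +12·0.0833333° lon, +21·0.0416667° lat → SW at lon -147°, lat -48.125°.
Extended square 6, 1: +6·0.00833333° lon, +1·0.00416667° lat → SW at lon -146.95°, lat -48.1208°.
Cell spans 0.00833333° lon × 0.00416667° lat. Centre is SW corner plus half of each.
latitude -48.11875, longitude -146.94583.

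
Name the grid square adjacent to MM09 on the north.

Latitude square 9; +1 → 10, wraps to 0, carry into field.
Latitude field M = 12; +1 → 13 = N.
The longitude characters are unchanged.

MN00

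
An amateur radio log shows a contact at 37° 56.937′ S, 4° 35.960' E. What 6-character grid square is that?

JF22hb

Add 180° to longitude and 90° to latitude: 184.5993, 52.0510.
Field (20°×10°, letters A–R): 184.5993/20 → 9 → J, 52.0510/10 → 5 → F; chars JF.
Square (2°×1°, digits 0–9): 4.5993/2 → 2, 2.0510/1 → 2; chars 22.
Subsquare (5′×2.5′, letters a–x): 0.5993/0.0833333 → 7 → h, 0.0510/0.0416667 → 1 → b; chars hb.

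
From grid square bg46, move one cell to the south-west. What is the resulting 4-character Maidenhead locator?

BG35

Longitude square 4; −1 → 3.
Latitude square 6; −1 → 5.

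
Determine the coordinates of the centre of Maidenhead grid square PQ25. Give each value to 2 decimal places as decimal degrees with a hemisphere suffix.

Field P=15, Q=16: +15·20° lon, +16·10° lat → SW at lon 120°, lat 70°.
Square 2, 5: +2·2° lon, +5·1° lat → SW at lon 124°, lat 75°.
Cell spans 2° lon × 1° lat. Centre is SW corner plus half of each.
latitude 75.50° N, longitude 125.00° E.

75.50° N, 125.00° E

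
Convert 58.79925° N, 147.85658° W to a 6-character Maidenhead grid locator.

BO68bt

Add 180° to longitude and 90° to latitude: 32.1434, 148.7993.
Field (20°×10°, letters A–R): 32.1434/20 → 1 → B, 148.7993/10 → 14 → O; chars BO.
Square (2°×1°, digits 0–9): 12.1434/2 → 6, 8.7993/1 → 8; chars 68.
Subsquare (5′×2.5′, letters a–x): 0.1434/0.0833333 → 1 → b, 0.7993/0.0416667 → 19 → t; chars bt.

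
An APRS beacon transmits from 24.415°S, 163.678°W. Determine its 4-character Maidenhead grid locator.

AG85

Shift to the Maidenhead origin (180°W, 90°S): lon 16.32, lat 65.59.
Field (20°×10°, letters A–R): lon ⌊16.32/20⌋ = 0 → A; lat ⌊65.59/10⌋ = 6 → G.
Square (2°×1°, digits 0–9): lon ⌊16.32/2⌋ = 8; lat ⌊5.59/1⌋ = 5.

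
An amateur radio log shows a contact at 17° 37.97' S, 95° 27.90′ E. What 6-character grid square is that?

Shift to the Maidenhead origin (180°W, 90°S): lon 275.4650, lat 72.3672.
Field: lon ⌊275.4650/20⌋ = 13 → N; lat ⌊72.3672/10⌋ = 7 → H.
Square: lon ⌊15.4650/2⌋ = 7; lat ⌊2.3672/1⌋ = 2.
Subsquare: lon ⌊1.4650/0.0833333⌋ = 17 → r; lat ⌊0.3672/0.0416667⌋ = 8 → i.

NH72ri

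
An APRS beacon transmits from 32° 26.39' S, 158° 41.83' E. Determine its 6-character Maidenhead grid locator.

QF97in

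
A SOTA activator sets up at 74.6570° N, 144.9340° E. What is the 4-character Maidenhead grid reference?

QQ24

Shift to the Maidenhead origin (180°W, 90°S): lon 324.93, lat 164.66.
Field: lon ⌊324.93/20⌋ = 16 → Q; lat ⌊164.66/10⌋ = 16 → Q.
Square: lon ⌊4.93/2⌋ = 2; lat ⌊4.66/1⌋ = 4.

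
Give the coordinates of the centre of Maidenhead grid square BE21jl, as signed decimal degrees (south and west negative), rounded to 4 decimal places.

-48.5208, -155.2083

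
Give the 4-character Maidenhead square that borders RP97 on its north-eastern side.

AP08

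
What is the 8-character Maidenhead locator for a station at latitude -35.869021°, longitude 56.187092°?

LF84cd21

Offset from 180°W / 90°S: lon 236.18709°, lat 54.13098°.
Field (20°×10°, letters A–R): lon ⌊236.18709/20⌋ = 11 → L; lat ⌊54.13098/10⌋ = 5 → F.
Square (2°×1°, digits 0–9): lon ⌊16.18709/2⌋ = 8; lat ⌊4.13098/1⌋ = 4.
Subsquare (5′×2.5′, letters a–x): lon ⌊0.18709/0.0833333⌋ = 2 → c; lat ⌊0.13098/0.0416667⌋ = 3 → d.
Extended square (30″×15″, digits 0–9): lon ⌊0.02043/0.00833333⌋ = 2; lat ⌊0.00598/0.00416667⌋ = 1.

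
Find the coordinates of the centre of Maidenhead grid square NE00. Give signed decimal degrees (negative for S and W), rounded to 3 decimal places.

-49.500, 81.000

Field N=13, E=4: +13·20° lon, +4·10° lat → SW at lon 80°, lat -50°.
Square 0, 0: +0·2° lon, +0·1° lat → SW at lon 80°, lat -50°.
Cell spans 2° lon × 1° lat. Centre is SW corner plus half of each.
latitude -49.500, longitude 81.000.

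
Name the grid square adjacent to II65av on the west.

Longitude subsquare a = 0; −1 → -1, wraps to 23 = x, carry into square.
Longitude square 6; −1 → 5.
The latitude characters are unchanged.

II55xv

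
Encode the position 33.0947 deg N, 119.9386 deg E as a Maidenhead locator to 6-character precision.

Shift to the Maidenhead origin (180°W, 90°S): lon 299.9386, lat 123.0947.
Field (20°×10°, letters A–R): lon ⌊299.9386/20⌋ = 14 → O; lat ⌊123.0947/10⌋ = 12 → M.
Square (2°×1°, digits 0–9): lon ⌊19.9386/2⌋ = 9; lat ⌊3.0947/1⌋ = 3.
Subsquare (5′×2.5′, letters a–x): lon ⌊1.9386/0.0833333⌋ = 23 → x; lat ⌊0.0947/0.0416667⌋ = 2 → c.

OM93xc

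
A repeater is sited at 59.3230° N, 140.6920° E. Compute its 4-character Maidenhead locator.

Shift to the Maidenhead origin (180°W, 90°S): lon 320.69, lat 149.32.
Field (20°×10°, letters A–R): lon ⌊320.69/20⌋ = 16 → Q; lat ⌊149.32/10⌋ = 14 → O.
Square (2°×1°, digits 0–9): lon ⌊0.69/2⌋ = 0; lat ⌊9.32/1⌋ = 9.

QO09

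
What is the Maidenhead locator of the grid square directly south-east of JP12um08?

Longitude extended square 0; +1 → 1.
Latitude extended square 8; −1 → 7.

JP12um17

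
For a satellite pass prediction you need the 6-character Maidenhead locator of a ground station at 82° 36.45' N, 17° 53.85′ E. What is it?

Offset from 180°W / 90°S: lon 197.8975°, lat 172.6075°.
Field: lon ⌊197.8975/20⌋ = 9 → J; lat ⌊172.6075/10⌋ = 17 → R.
Square: lon ⌊17.8975/2⌋ = 8; lat ⌊2.6075/1⌋ = 2.
Subsquare: lon ⌊1.8975/0.0833333⌋ = 22 → w; lat ⌊0.6075/0.0416667⌋ = 14 → o.

JR82wo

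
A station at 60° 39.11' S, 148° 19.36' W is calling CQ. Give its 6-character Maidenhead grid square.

Add 180° to longitude and 90° to latitude: 31.6773, 29.3482.
Field: lon ⌊31.6773/20⌋ = 1 → B; lat ⌊29.3482/10⌋ = 2 → C.
Square: lon ⌊11.6773/2⌋ = 5; lat ⌊9.3482/1⌋ = 9.
Subsquare: lon ⌊1.6773/0.0833333⌋ = 20 → u; lat ⌊0.3482/0.0416667⌋ = 8 → i.

BC59ui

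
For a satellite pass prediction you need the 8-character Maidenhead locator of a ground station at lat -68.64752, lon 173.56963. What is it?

Shift to the Maidenhead origin (180°W, 90°S): lon 353.56963, lat 21.35248.
Field: 353.56963/20 → 17 → R, 21.35248/10 → 2 → C; chars RC.
Square: 13.56963/2 → 6, 1.35248/1 → 1; chars 61.
Subsquare: 1.56963/0.0833333 → 18 → s, 0.35248/0.0416667 → 8 → i; chars si.
Extended square: 0.06963/0.00833333 → 8, 0.01915/0.00416667 → 4; chars 84.

RC61si84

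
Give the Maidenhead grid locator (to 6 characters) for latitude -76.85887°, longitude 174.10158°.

RB73bd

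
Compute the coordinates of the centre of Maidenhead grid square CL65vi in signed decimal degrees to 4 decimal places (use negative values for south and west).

25.3542, -126.2083

Field C=2, L=11: +2·20° lon, +11·10° lat → SW at lon -140°, lat 20°.
Square 6, 5: +6·2° lon, +5·1° lat → SW at lon -128°, lat 25°.
Subsquare v=21, i=8: +21·0.0833333° lon, +8·0.0416667° lat → SW at lon -126.25°, lat 25.3333°.
Cell spans 0.0833333° lon × 0.0416667° lat. Centre is SW corner plus half of each.
latitude 25.3542, longitude -126.2083.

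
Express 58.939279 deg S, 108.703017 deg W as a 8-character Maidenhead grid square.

Offset from 180°W / 90°S: lon 71.29698°, lat 31.06072°.
Field (20°×10°, letters A–R): lon ⌊71.29698/20⌋ = 3 → D; lat ⌊31.06072/10⌋ = 3 → D.
Square (2°×1°, digits 0–9): lon ⌊11.29698/2⌋ = 5; lat ⌊1.06072/1⌋ = 1.
Subsquare (5′×2.5′, letters a–x): lon ⌊1.29698/0.0833333⌋ = 15 → p; lat ⌊0.06072/0.0416667⌋ = 1 → b.
Extended square (30″×15″, digits 0–9): lon ⌊0.04698/0.00833333⌋ = 5; lat ⌊0.01905/0.00416667⌋ = 4.

DD51pb54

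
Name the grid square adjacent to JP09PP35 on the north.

Latitude extended square 5; +1 → 6.
The longitude characters are unchanged.

JP09pp36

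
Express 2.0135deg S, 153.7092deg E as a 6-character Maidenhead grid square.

QI67ux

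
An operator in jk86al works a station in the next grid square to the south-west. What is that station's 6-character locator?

JK76xk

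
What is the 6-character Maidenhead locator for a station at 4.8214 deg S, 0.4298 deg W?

II95se

Add 180° to longitude and 90° to latitude: 179.5702, 85.1786.
Field: 179.5702/20 → 8 → I, 85.1786/10 → 8 → I; chars II.
Square: 19.5702/2 → 9, 5.1786/1 → 5; chars 95.
Subsquare: 1.5702/0.0833333 → 18 → s, 0.1786/0.0416667 → 4 → e; chars se.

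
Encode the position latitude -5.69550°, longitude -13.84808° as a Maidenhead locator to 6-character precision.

Offset from 180°W / 90°S: lon 166.1519°, lat 84.3045°.
Field (20°×10°, letters A–R): 166.1519/20 → 8 → I, 84.3045/10 → 8 → I; chars II.
Square (2°×1°, digits 0–9): 6.1519/2 → 3, 4.3045/1 → 4; chars 34.
Subsquare (5′×2.5′, letters a–x): 0.1519/0.0833333 → 1 → b, 0.3045/0.0416667 → 7 → h; chars bh.

II34bh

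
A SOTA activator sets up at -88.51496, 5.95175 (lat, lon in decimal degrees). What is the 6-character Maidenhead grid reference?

JA21xl

Shift to the Maidenhead origin (180°W, 90°S): lon 185.9518, lat 1.4850.
Field: lon ⌊185.9518/20⌋ = 9 → J; lat ⌊1.4850/10⌋ = 0 → A.
Square: lon ⌊5.9518/2⌋ = 2; lat ⌊1.4850/1⌋ = 1.
Subsquare: lon ⌊1.9518/0.0833333⌋ = 23 → x; lat ⌊0.4850/0.0416667⌋ = 11 → l.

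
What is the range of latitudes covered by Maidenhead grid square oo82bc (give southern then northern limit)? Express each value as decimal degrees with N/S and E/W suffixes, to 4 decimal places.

52.0833° N, 52.1250° N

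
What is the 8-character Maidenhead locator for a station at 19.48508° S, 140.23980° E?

Shift to the Maidenhead origin (180°W, 90°S): lon 320.23980, lat 70.51492.
Field: lon ⌊320.23980/20⌋ = 16 → Q; lat ⌊70.51492/10⌋ = 7 → H.
Square: lon ⌊0.23980/2⌋ = 0; lat ⌊0.51492/1⌋ = 0.
Subsquare: lon ⌊0.23980/0.0833333⌋ = 2 → c; lat ⌊0.51492/0.0416667⌋ = 12 → m.
Extended square: lon ⌊0.07313/0.00833333⌋ = 8; lat ⌊0.01492/0.00416667⌋ = 3.

QH00cm83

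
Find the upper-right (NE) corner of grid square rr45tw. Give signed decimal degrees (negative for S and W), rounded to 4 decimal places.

Field R=17, R=17: +17·20° lon, +17·10° lat → SW at lon 160°, lat 80°.
Square 4, 5: +4·2° lon, +5·1° lat → SW at lon 168°, lat 85°.
Subsquare t=19, w=22: +19·0.0833333° lon, +22·0.0416667° lat → SW at lon 169.583°, lat 85.9167°.
Cell spans 0.0833333° lon × 0.0416667° lat. NE corner is SW corner plus one full cell.
latitude 85.9583, longitude 169.6667.

85.9583, 169.6667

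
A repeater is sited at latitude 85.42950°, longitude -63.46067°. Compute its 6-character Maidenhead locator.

FR85gk

Offset from 180°W / 90°S: lon 116.5393°, lat 175.4295°.
Field: 116.5393/20 → 5 → F, 175.4295/10 → 17 → R; chars FR.
Square: 16.5393/2 → 8, 5.4295/1 → 5; chars 85.
Subsquare: 0.5393/0.0833333 → 6 → g, 0.4295/0.0416667 → 10 → k; chars gk.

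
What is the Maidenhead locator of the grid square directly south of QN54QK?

QN54qj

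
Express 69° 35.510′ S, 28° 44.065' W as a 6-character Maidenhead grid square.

Offset from 180°W / 90°S: lon 151.2656°, lat 20.4082°.
Field: 151.2656/20 → 7 → H, 20.4082/10 → 2 → C; chars HC.
Square: 11.2656/2 → 5, 0.4082/1 → 0; chars 50.
Subsquare: 1.2656/0.0833333 → 15 → p, 0.4082/0.0416667 → 9 → j; chars pj.

HC50pj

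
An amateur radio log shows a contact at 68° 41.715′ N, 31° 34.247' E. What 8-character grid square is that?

KP58sq86

Add 180° to longitude and 90° to latitude: 211.57078, 158.69525.
Field: 211.57078/20 → 10 → K, 158.69525/10 → 15 → P; chars KP.
Square: 11.57078/2 → 5, 8.69525/1 → 8; chars 58.
Subsquare: 1.57078/0.0833333 → 18 → s, 0.69525/0.0416667 → 16 → q; chars sq.
Extended square: 0.07078/0.00833333 → 8, 0.02858/0.00416667 → 6; chars 86.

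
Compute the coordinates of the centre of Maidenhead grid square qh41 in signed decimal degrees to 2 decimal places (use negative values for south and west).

-18.50, 149.00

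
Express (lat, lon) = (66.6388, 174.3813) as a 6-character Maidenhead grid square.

RP76ep

Offset from 180°W / 90°S: lon 354.3813°, lat 156.6388°.
Field: 354.3813/20 → 17 → R, 156.6388/10 → 15 → P; chars RP.
Square: 14.3813/2 → 7, 6.6388/1 → 6; chars 76.
Subsquare: 0.3813/0.0833333 → 4 → e, 0.6388/0.0416667 → 15 → p; chars ep.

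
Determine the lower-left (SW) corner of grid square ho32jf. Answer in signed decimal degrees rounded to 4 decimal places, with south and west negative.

52.2083, -33.2500

Field H=7, O=14: +7·20° lon, +14·10° lat → SW at lon -40°, lat 50°.
Square 3, 2: +3·2° lon, +2·1° lat → SW at lon -34°, lat 52°.
Subsquare j=9, f=5: +9·0.0833333° lon, +5·0.0416667° lat → SW at lon -33.25°, lat 52.2083°.
latitude 52.2083, longitude -33.2500.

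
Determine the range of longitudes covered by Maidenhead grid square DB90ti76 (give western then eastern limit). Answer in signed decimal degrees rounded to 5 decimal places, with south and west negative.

-100.35833, -100.35000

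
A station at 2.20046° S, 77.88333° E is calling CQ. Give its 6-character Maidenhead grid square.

MI87wt

Offset from 180°W / 90°S: lon 257.8833°, lat 87.7995°.
Field (20°×10°, letters A–R): lon ⌊257.8833/20⌋ = 12 → M; lat ⌊87.7995/10⌋ = 8 → I.
Square (2°×1°, digits 0–9): lon ⌊17.8833/2⌋ = 8; lat ⌊7.7995/1⌋ = 7.
Subsquare (5′×2.5′, letters a–x): lon ⌊1.8833/0.0833333⌋ = 22 → w; lat ⌊0.7995/0.0416667⌋ = 19 → t.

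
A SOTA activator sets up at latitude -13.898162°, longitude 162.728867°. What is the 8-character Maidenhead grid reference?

RH16ic74

Shift to the Maidenhead origin (180°W, 90°S): lon 342.72887, lat 76.10184.
Field: 342.72887/20 → 17 → R, 76.10184/10 → 7 → H; chars RH.
Square: 2.72887/2 → 1, 6.10184/1 → 6; chars 16.
Subsquare: 0.72887/0.0833333 → 8 → i, 0.10184/0.0416667 → 2 → c; chars ic.
Extended square: 0.06220/0.00833333 → 7, 0.01850/0.00416667 → 4; chars 74.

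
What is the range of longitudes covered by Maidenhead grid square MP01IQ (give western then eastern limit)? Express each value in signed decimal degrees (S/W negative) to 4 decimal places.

60.6667, 60.7500

Field M=12, P=15: +12·20° lon, +15·10° lat → SW at lon 60°, lat 60°.
Square 0, 1: +0·2° lon, +1·1° lat → SW at lon 60°, lat 61°.
Subsquare i=8, q=16: +8·0.0833333° lon, +16·0.0416667° lat → SW at lon 60.6667°, lat 61.6667°.
Cell spans 0.0833333° lon × 0.0416667° lat.
west 60.6667, east 60.7500.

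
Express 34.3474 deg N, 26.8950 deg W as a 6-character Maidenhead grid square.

HM64ni

Shift to the Maidenhead origin (180°W, 90°S): lon 153.1050, lat 124.3474.
Field: lon ⌊153.1050/20⌋ = 7 → H; lat ⌊124.3474/10⌋ = 12 → M.
Square: lon ⌊13.1050/2⌋ = 6; lat ⌊4.3474/1⌋ = 4.
Subsquare: lon ⌊1.1050/0.0833333⌋ = 13 → n; lat ⌊0.3474/0.0416667⌋ = 8 → i.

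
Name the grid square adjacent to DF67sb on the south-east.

Longitude subsquare s = 18; +1 → 19 = t.
Latitude subsquare b = 1; −1 → 0 = a.

DF67ta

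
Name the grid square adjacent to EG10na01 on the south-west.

Longitude extended square 0; −1 → -1, wraps to 9, carry into subsquare.
Longitude subsquare n = 13; −1 → 12 = m.
Latitude extended square 1; −1 → 0.

EG10ma90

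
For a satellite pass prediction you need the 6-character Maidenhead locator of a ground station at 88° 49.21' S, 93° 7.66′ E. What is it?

Add 180° to longitude and 90° to latitude: 273.1277, 1.1798.
Field: lon ⌊273.1277/20⌋ = 13 → N; lat ⌊1.1798/10⌋ = 0 → A.
Square: lon ⌊13.1277/2⌋ = 6; lat ⌊1.1798/1⌋ = 1.
Subsquare: lon ⌊1.1277/0.0833333⌋ = 13 → n; lat ⌊0.1798/0.0416667⌋ = 4 → e.

NA61ne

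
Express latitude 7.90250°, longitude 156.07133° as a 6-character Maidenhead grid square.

QJ87av

Add 180° to longitude and 90° to latitude: 336.0713, 97.9025.
Field: 336.0713/20 → 16 → Q, 97.9025/10 → 9 → J; chars QJ.
Square: 16.0713/2 → 8, 7.9025/1 → 7; chars 87.
Subsquare: 0.0713/0.0833333 → 0 → a, 0.9025/0.0416667 → 21 → v; chars av.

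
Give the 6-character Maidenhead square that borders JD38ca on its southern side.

JD37cx

Latitude subsquare a = 0; −1 → -1, wraps to 23 = x, carry into square.
Latitude square 8; −1 → 7.
The longitude characters are unchanged.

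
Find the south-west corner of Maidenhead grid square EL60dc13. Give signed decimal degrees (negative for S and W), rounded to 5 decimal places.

Field E=4, L=11: +4·20° lon, +11·10° lat → SW at lon -100°, lat 20°.
Square 6, 0: +6·2° lon, +0·1° lat → SW at lon -88°, lat 20°.
Subsquare d=3, c=2: +3·0.0833333° lon, +2·0.0416667° lat → SW at lon -87.75°, lat 20.0833°.
Extended square 1, 3: +1·0.00833333° lon, +3·0.00416667° lat → SW at lon -87.7417°, lat 20.0958°.
latitude 20.09583, longitude -87.74167.

20.09583, -87.74167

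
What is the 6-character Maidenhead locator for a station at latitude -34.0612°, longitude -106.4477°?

DF65sw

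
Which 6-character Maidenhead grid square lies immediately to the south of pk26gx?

PK26gw

Latitude subsquare x = 23; −1 → 22 = w.
The longitude characters are unchanged.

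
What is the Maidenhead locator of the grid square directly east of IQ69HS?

Longitude subsquare h = 7; +1 → 8 = i.
The latitude characters are unchanged.

IQ69is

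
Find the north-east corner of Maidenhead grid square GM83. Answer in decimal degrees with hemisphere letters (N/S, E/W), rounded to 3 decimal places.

34.000° N, 42.000° W

Field G=6, M=12: +6·20° lon, +12·10° lat → SW at lon -60°, lat 30°.
Square 8, 3: +8·2° lon, +3·1° lat → SW at lon -44°, lat 33°.
Cell spans 2° lon × 1° lat. NE corner is SW corner plus one full cell.
latitude 34.000° N, longitude 42.000° W.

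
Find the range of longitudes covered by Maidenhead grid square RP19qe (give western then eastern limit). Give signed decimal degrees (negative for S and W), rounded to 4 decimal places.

Field R=17, P=15: +17·20° lon, +15·10° lat → SW at lon 160°, lat 60°.
Square 1, 9: +1·2° lon, +9·1° lat → SW at lon 162°, lat 69°.
Subsquare q=16, e=4: +16·0.0833333° lon, +4·0.0416667° lat → SW at lon 163.333°, lat 69.1667°.
Cell spans 0.0833333° lon × 0.0416667° lat.
west 163.3333, east 163.4167.

163.3333, 163.4167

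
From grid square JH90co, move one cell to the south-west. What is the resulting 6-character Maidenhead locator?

JH90bn

Longitude subsquare c = 2; −1 → 1 = b.
Latitude subsquare o = 14; −1 → 13 = n.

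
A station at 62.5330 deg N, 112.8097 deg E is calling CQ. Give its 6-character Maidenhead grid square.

Offset from 180°W / 90°S: lon 292.8097°, lat 152.5330°.
Field: 292.8097/20 → 14 → O, 152.5330/10 → 15 → P; chars OP.
Square: 12.8097/2 → 6, 2.5330/1 → 2; chars 62.
Subsquare: 0.8097/0.0833333 → 9 → j, 0.5330/0.0416667 → 12 → m; chars jm.

OP62jm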